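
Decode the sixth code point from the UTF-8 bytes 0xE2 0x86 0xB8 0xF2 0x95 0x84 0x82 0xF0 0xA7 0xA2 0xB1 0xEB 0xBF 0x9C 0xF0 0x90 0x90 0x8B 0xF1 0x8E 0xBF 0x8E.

U+4EFCE

Offset 0: leading byte 0xE2 = 11100010 → 3-byte char #1 = E2 86 B8.
Offset 3: leading byte 0xF2 = 11110010 → 4-byte char #2 = F2 95 84 82.
Offset 7: leading byte 0xF0 = 11110000 → 4-byte char #3 = F0 A7 A2 B1.
Offset 11: leading byte 0xEB = 11101011 → 3-byte char #4 = EB BF 9C.
Offset 14: leading byte 0xF0 = 11110000 → 4-byte char #5 = F0 90 90 8B.
Offset 18: leading byte 0xF1 = 11110001 → 4-byte char #6 = F1 8E BF 8E.
Leading byte 0xF1 = 11110001 matches 11110xxx → 4-byte sequence.
Byte 1: 0xF1 = 11110001, payload 001 (3 bits).
Byte 2: 0x8E = 10001110 (10xxxxxx ✓), payload 001110.
Byte 3: 0xBF = 10111111 (10xxxxxx ✓), payload 111111.
Byte 4: 0x8E = 10001110 (10xxxxxx ✓), payload 001110.
Concatenate: 001001110111111001110 = 0x4EFCE (21 bits → U+4EFCE).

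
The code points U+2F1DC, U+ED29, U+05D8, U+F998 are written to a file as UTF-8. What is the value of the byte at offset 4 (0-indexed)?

U+2F1DC → 4-byte form F0 AF 87 9C at offsets 0–3.
U+ED29 → 3-byte form EE B4 A9 at offsets 4–6.
Offset 4 falls in char 2's range; it's byte 1 of EE B4 A9 = 0xEE.

0xEE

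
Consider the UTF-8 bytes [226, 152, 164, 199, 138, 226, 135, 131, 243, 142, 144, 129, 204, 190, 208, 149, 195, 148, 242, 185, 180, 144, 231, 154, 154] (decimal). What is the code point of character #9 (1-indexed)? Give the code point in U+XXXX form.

Offset 0: leading byte 0xE2 = 11100010 → 3-byte char #1 = E2 98 A4.
Offset 3: leading byte 0xC7 = 11000111 → 2-byte char #2 = C7 8A.
Offset 5: leading byte 0xE2 = 11100010 → 3-byte char #3 = E2 87 83.
Offset 8: leading byte 0xF3 = 11110011 → 4-byte char #4 = F3 8E 90 81.
Offset 12: leading byte 0xCC = 11001100 → 2-byte char #5 = CC BE.
Offset 14: leading byte 0xD0 = 11010000 → 2-byte char #6 = D0 95.
Offset 16: leading byte 0xC3 = 11000011 → 2-byte char #7 = C3 94.
Offset 18: leading byte 0xF2 = 11110010 → 4-byte char #8 = F2 B9 B4 90.
Offset 22: leading byte 0xE7 = 11100111 → 3-byte char #9 = E7 9A 9A.
Leading byte 0xE7 = 11100111 matches 1110xxxx → 3-byte sequence.
Byte 1: 0xE7 = 11100111, payload 0111 (4 bits).
Byte 2: 0x9A = 10011010 (10xxxxxx ✓), payload 011010.
Byte 3: 0x9A = 10011010 (10xxxxxx ✓), payload 011010.
Concatenate: 0111011010011010 = 0x769A (16 bits → U+769A).

U+769A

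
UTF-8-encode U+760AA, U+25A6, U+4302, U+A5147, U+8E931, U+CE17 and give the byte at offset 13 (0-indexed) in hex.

U+760AA → 4-byte form F1 B6 82 AA at offsets 0–3.
U+25A6 → 3-byte form E2 96 A6 at offsets 4–6.
U+4302 → 3-byte form E4 8C 82 at offsets 7–9.
U+A5147 → 4-byte form F2 A5 85 87 at offsets 10–13.
Offset 13 falls in char 4's range; it's byte 4 of F2 A5 85 87 = 0x87.

0x87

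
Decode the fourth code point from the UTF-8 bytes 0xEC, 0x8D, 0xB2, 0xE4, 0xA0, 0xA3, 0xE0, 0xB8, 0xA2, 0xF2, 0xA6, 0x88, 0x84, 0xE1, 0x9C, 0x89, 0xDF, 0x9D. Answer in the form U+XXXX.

U+A6204

Offset 0: leading byte 0xEC = 11101100 → 3-byte char #1 = EC 8D B2.
Offset 3: leading byte 0xE4 = 11100100 → 3-byte char #2 = E4 A0 A3.
Offset 6: leading byte 0xE0 = 11100000 → 3-byte char #3 = E0 B8 A2.
Offset 9: leading byte 0xF2 = 11110010 → 4-byte char #4 = F2 A6 88 84.
Leading byte 0xF2 = 11110010 matches 11110xxx → 4-byte sequence.
Byte 1: 0xF2 = 11110010, payload 010 (3 bits).
Byte 2: 0xA6 = 10100110 (10xxxxxx ✓), payload 100110.
Byte 3: 0x88 = 10001000 (10xxxxxx ✓), payload 001000.
Byte 4: 0x84 = 10000100 (10xxxxxx ✓), payload 000100.
Concatenate: 010100110001000000100 = 0xA6204 (21 bits → U+A6204).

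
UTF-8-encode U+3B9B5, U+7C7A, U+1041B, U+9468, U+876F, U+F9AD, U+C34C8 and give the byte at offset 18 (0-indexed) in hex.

0xA6

U+3B9B5 → 4-byte form F0 BB A6 B5 at offsets 0–3.
U+7C7A → 3-byte form E7 B1 BA at offsets 4–6.
U+1041B → 4-byte form F0 90 90 9B at offsets 7–10.
U+9468 → 3-byte form E9 91 A8 at offsets 11–13.
U+876F → 3-byte form E8 9D AF at offsets 14–16.
U+F9AD → 3-byte form EF A6 AD at offsets 17–19.
Offset 18 falls in char 6's range; it's byte 2 of EF A6 AD = 0xA6.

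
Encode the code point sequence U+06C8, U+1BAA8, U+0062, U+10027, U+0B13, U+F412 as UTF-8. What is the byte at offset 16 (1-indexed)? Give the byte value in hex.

1-indexed offset 16 is 0-indexed offset 15.
U+06C8 → 2-byte form DB 88 at offsets 0–1.
U+1BAA8 → 4-byte form F0 9B AA A8 at offsets 2–5.
U+0062 → 1-byte form 62 at offsets 6–6.
U+10027 → 4-byte form F0 90 80 A7 at offsets 7–10.
U+0B13 → 3-byte form E0 AC 93 at offsets 11–13.
U+F412 → 3-byte form EF 90 92 at offsets 14–16.
Offset 15 falls in char 6's range; it's byte 2 of EF 90 92 = 0x90.

0x90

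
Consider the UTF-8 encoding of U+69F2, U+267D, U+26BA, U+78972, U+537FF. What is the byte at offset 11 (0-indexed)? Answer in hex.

U+69F2 → 3-byte form E6 A7 B2 at offsets 0–2.
U+267D → 3-byte form E2 99 BD at offsets 3–5.
U+26BA → 3-byte form E2 9A BA at offsets 6–8.
U+78972 → 4-byte form F1 B8 A5 B2 at offsets 9–12.
Offset 11 falls in char 4's range; it's byte 3 of F1 B8 A5 B2 = 0xA5.

0xA5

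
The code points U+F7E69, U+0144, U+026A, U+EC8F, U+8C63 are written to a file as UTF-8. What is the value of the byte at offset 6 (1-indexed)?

1-indexed offset 6 is 0-indexed offset 5.
U+F7E69 → 4-byte form F3 B7 B9 A9 at offsets 0–3.
U+0144 → 2-byte form C5 84 at offsets 4–5.
Offset 5 falls in char 2's range; it's byte 2 of C5 84 = 0x84.

0x84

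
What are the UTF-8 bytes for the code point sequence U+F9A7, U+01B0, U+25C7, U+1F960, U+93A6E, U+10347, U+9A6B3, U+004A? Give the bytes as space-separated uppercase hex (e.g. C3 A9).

U+F9A7: 3-byte form → EF A6 A7.
U+01B0: 2-byte form → C6 B0.
U+25C7: 3-byte form → E2 97 87.
U+1F960: 4-byte form → F0 9F A5 A0.
U+93A6E: 4-byte form → F2 93 A9 AE.
U+10347: 4-byte form → F0 90 8D 87.
U+9A6B3: 4-byte form → F2 9A 9A B3.
U+004A: 1-byte form → 4A.
Concatenated (25 bytes): EF A6 A7 C6 B0 E2 97 87 F0 9F A5 A0 F2 93 A9 AE F0 90 8D 87 F2 9A 9A B3 4A.

EF A6 A7 C6 B0 E2 97 87 F0 9F A5 A0 F2 93 A9 AE F0 90 8D 87 F2 9A 9A B3 4A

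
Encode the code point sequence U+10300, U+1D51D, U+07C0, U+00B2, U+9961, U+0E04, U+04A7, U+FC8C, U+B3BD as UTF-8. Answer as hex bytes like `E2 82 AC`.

F0 90 8C 80 F0 9D 94 9D DF 80 C2 B2 E9 A5 A1 E0 B8 84 D2 A7 EF B2 8C EB 8E BD

U+10300: 4-byte form → F0 90 8C 80.
U+1D51D: 4-byte form → F0 9D 94 9D.
U+07C0: 2-byte form → DF 80.
U+00B2: 2-byte form → C2 B2.
U+9961: 3-byte form → E9 A5 A1.
U+0E04: 3-byte form → E0 B8 84.
U+04A7: 2-byte form → D2 A7.
U+FC8C: 3-byte form → EF B2 8C.
U+B3BD: 3-byte form → EB 8E BD.
Concatenated (26 bytes): F0 90 8C 80 F0 9D 94 9D DF 80 C2 B2 E9 A5 A1 E0 B8 84 D2 A7 EF B2 8C EB 8E BD.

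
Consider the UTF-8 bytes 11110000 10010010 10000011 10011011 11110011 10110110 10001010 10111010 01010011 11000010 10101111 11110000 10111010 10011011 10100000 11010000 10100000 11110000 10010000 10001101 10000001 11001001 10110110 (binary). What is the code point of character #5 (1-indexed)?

Offset 0: leading byte 0xF0 = 11110000 → 4-byte char #1 = F0 92 83 9B.
Offset 4: leading byte 0xF3 = 11110011 → 4-byte char #2 = F3 B6 8A BA.
Offset 8: leading byte 0x53 = 01010011 → 1-byte char #3 = 53.
Offset 9: leading byte 0xC2 = 11000010 → 2-byte char #4 = C2 AF.
Offset 11: leading byte 0xF0 = 11110000 → 4-byte char #5 = F0 BA 9B A0.
Leading byte 0xF0 = 11110000 matches 11110xxx → 4-byte sequence.
Byte 1: 0xF0 = 11110000, payload 000 (3 bits).
Byte 2: 0xBA = 10111010 (10xxxxxx ✓), payload 111010.
Byte 3: 0x9B = 10011011 (10xxxxxx ✓), payload 011011.
Byte 4: 0xA0 = 10100000 (10xxxxxx ✓), payload 100000.
Concatenate: 000111010011011100000 = 0x3A6E0 (21 bits → U+3A6E0).

U+3A6E0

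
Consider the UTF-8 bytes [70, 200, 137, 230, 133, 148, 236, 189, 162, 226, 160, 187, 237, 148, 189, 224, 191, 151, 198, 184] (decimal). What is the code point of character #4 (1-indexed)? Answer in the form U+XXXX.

Offset 0: leading byte 0x46 = 01000110 → 1-byte char #1 = 46.
Offset 1: leading byte 0xC8 = 11001000 → 2-byte char #2 = C8 89.
Offset 3: leading byte 0xE6 = 11100110 → 3-byte char #3 = E6 85 94.
Offset 6: leading byte 0xEC = 11101100 → 3-byte char #4 = EC BD A2.
Leading byte 0xEC = 11101100 matches 1110xxxx → 3-byte sequence.
Byte 1: 0xEC = 11101100, payload 1100 (4 bits).
Byte 2: 0xBD = 10111101 (10xxxxxx ✓), payload 111101.
Byte 3: 0xA2 = 10100010 (10xxxxxx ✓), payload 100010.
Concatenate: 1100111101100010 = 0xCF62 (16 bits → U+CF62).

U+CF62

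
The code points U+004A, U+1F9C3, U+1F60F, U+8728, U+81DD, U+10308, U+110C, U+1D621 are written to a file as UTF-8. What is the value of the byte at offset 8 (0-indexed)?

U+004A → 1-byte form 4A at offsets 0–0.
U+1F9C3 → 4-byte form F0 9F A7 83 at offsets 1–4.
U+1F60F → 4-byte form F0 9F 98 8F at offsets 5–8.
Offset 8 falls in char 3's range; it's byte 4 of F0 9F 98 8F = 0x8F.

0x8F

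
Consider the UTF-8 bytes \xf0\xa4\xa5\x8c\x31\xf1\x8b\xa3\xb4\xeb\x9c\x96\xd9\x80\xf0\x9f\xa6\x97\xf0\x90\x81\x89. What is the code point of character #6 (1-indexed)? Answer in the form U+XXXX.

U+1F997

Offset 0: leading byte 0xF0 = 11110000 → 4-byte char #1 = F0 A4 A5 8C.
Offset 4: leading byte 0x31 = 00110001 → 1-byte char #2 = 31.
Offset 5: leading byte 0xF1 = 11110001 → 4-byte char #3 = F1 8B A3 B4.
Offset 9: leading byte 0xEB = 11101011 → 3-byte char #4 = EB 9C 96.
Offset 12: leading byte 0xD9 = 11011001 → 2-byte char #5 = D9 80.
Offset 14: leading byte 0xF0 = 11110000 → 4-byte char #6 = F0 9F A6 97.
Leading byte 0xF0 = 11110000 matches 11110xxx → 4-byte sequence.
Byte 1: 0xF0 = 11110000, payload 000 (3 bits).
Byte 2: 0x9F = 10011111 (10xxxxxx ✓), payload 011111.
Byte 3: 0xA6 = 10100110 (10xxxxxx ✓), payload 100110.
Byte 4: 0x97 = 10010111 (10xxxxxx ✓), payload 010111.
Concatenate: 000011111100110010111 = 0x1F997 (21 bits → U+1F997).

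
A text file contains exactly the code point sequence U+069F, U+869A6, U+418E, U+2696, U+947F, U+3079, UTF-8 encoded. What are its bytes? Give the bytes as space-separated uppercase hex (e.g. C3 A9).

DA 9F F2 86 A6 A6 E4 86 8E E2 9A 96 E9 91 BF E3 81 B9

U+069F: 2-byte form → DA 9F.
U+869A6: 4-byte form → F2 86 A6 A6.
U+418E: 3-byte form → E4 86 8E.
U+2696: 3-byte form → E2 9A 96.
U+947F: 3-byte form → E9 91 BF.
U+3079: 3-byte form → E3 81 B9.
Concatenated (18 bytes): DA 9F F2 86 A6 A6 E4 86 8E E2 9A 96 E9 91 BF E3 81 B9.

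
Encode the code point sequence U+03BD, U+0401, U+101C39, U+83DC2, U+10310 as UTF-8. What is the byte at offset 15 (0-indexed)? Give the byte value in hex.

0x90

U+03BD → 2-byte form CE BD at offsets 0–1.
U+0401 → 2-byte form D0 81 at offsets 2–3.
U+101C39 → 4-byte form F4 81 B0 B9 at offsets 4–7.
U+83DC2 → 4-byte form F2 83 B7 82 at offsets 8–11.
U+10310 → 4-byte form F0 90 8C 90 at offsets 12–15.
Offset 15 falls in char 5's range; it's byte 4 of F0 90 8C 90 = 0x90.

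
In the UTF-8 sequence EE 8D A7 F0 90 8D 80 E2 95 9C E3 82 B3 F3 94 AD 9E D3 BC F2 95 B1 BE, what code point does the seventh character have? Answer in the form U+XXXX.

U+95C7E

Offset 0: leading byte 0xEE = 11101110 → 3-byte char #1 = EE 8D A7.
Offset 3: leading byte 0xF0 = 11110000 → 4-byte char #2 = F0 90 8D 80.
Offset 7: leading byte 0xE2 = 11100010 → 3-byte char #3 = E2 95 9C.
Offset 10: leading byte 0xE3 = 11100011 → 3-byte char #4 = E3 82 B3.
Offset 13: leading byte 0xF3 = 11110011 → 4-byte char #5 = F3 94 AD 9E.
Offset 17: leading byte 0xD3 = 11010011 → 2-byte char #6 = D3 BC.
Offset 19: leading byte 0xF2 = 11110010 → 4-byte char #7 = F2 95 B1 BE.
Leading byte 0xF2 = 11110010 matches 11110xxx → 4-byte sequence.
Byte 1: 0xF2 = 11110010, payload 010 (3 bits).
Byte 2: 0x95 = 10010101 (10xxxxxx ✓), payload 010101.
Byte 3: 0xB1 = 10110001 (10xxxxxx ✓), payload 110001.
Byte 4: 0xBE = 10111110 (10xxxxxx ✓), payload 111110.
Concatenate: 010010101110001111110 = 0x95C7E (21 bits → U+95C7E).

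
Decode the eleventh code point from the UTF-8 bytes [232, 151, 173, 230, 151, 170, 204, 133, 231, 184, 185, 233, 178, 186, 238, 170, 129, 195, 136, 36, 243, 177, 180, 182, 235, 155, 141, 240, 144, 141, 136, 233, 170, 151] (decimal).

U+10348

Offset 0: leading byte 0xE8 = 11101000 → 3-byte char #1 = E8 97 AD.
Offset 3: leading byte 0xE6 = 11100110 → 3-byte char #2 = E6 97 AA.
Offset 6: leading byte 0xCC = 11001100 → 2-byte char #3 = CC 85.
Offset 8: leading byte 0xE7 = 11100111 → 3-byte char #4 = E7 B8 B9.
Offset 11: leading byte 0xE9 = 11101001 → 3-byte char #5 = E9 B2 BA.
Offset 14: leading byte 0xEE = 11101110 → 3-byte char #6 = EE AA 81.
Offset 17: leading byte 0xC3 = 11000011 → 2-byte char #7 = C3 88.
Offset 19: leading byte 0x24 = 00100100 → 1-byte char #8 = 24.
Offset 20: leading byte 0xF3 = 11110011 → 4-byte char #9 = F3 B1 B4 B6.
Offset 24: leading byte 0xEB = 11101011 → 3-byte char #10 = EB 9B 8D.
Offset 27: leading byte 0xF0 = 11110000 → 4-byte char #11 = F0 90 8D 88.
Leading byte 0xF0 = 11110000 matches 11110xxx → 4-byte sequence.
Byte 1: 0xF0 = 11110000, payload 000 (3 bits).
Byte 2: 0x90 = 10010000 (10xxxxxx ✓), payload 010000.
Byte 3: 0x8D = 10001101 (10xxxxxx ✓), payload 001101.
Byte 4: 0x88 = 10001000 (10xxxxxx ✓), payload 001000.
Concatenate: 000010000001101001000 = 0x10348 (21 bits → U+10348).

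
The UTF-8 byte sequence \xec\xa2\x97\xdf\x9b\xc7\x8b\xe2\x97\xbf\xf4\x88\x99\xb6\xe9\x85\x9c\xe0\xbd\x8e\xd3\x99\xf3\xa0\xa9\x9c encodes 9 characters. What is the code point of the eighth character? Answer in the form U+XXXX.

U+04D9

Offset 0: leading byte 0xEC = 11101100 → 3-byte char #1 = EC A2 97.
Offset 3: leading byte 0xDF = 11011111 → 2-byte char #2 = DF 9B.
Offset 5: leading byte 0xC7 = 11000111 → 2-byte char #3 = C7 8B.
Offset 7: leading byte 0xE2 = 11100010 → 3-byte char #4 = E2 97 BF.
Offset 10: leading byte 0xF4 = 11110100 → 4-byte char #5 = F4 88 99 B6.
Offset 14: leading byte 0xE9 = 11101001 → 3-byte char #6 = E9 85 9C.
Offset 17: leading byte 0xE0 = 11100000 → 3-byte char #7 = E0 BD 8E.
Offset 20: leading byte 0xD3 = 11010011 → 2-byte char #8 = D3 99.
Leading byte 0xD3 = 11010011 matches 110xxxxx → 2-byte sequence.
Byte 1: 0xD3 = 11010011, payload 10011 (5 bits).
Byte 2: 0x99 = 10011001 (10xxxxxx ✓), payload 011001.
Concatenate: 10011011001 = 0x4D9 (11 bits → U+04D9).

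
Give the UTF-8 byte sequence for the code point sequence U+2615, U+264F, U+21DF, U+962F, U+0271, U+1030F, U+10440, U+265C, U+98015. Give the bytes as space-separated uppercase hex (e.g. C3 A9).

U+2615: 3-byte form → E2 98 95.
U+264F: 3-byte form → E2 99 8F.
U+21DF: 3-byte form → E2 87 9F.
U+962F: 3-byte form → E9 98 AF.
U+0271: 2-byte form → C9 B1.
U+1030F: 4-byte form → F0 90 8C 8F.
U+10440: 4-byte form → F0 90 91 80.
U+265C: 3-byte form → E2 99 9C.
U+98015: 4-byte form → F2 98 80 95.
Concatenated (29 bytes): E2 98 95 E2 99 8F E2 87 9F E9 98 AF C9 B1 F0 90 8C 8F F0 90 91 80 E2 99 9C F2 98 80 95.

E2 98 95 E2 99 8F E2 87 9F E9 98 AF C9 B1 F0 90 8C 8F F0 90 91 80 E2 99 9C F2 98 80 95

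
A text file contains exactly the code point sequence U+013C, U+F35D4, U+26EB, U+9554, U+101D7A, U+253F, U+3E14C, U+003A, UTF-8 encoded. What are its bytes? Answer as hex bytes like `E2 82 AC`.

U+013C: 2-byte form → C4 BC.
U+F35D4: 4-byte form → F3 B3 97 94.
U+26EB: 3-byte form → E2 9B AB.
U+9554: 3-byte form → E9 95 94.
U+101D7A: 4-byte form → F4 81 B5 BA.
U+253F: 3-byte form → E2 94 BF.
U+3E14C: 4-byte form → F0 BE 85 8C.
U+003A: 1-byte form → 3A.
Concatenated (24 bytes): C4 BC F3 B3 97 94 E2 9B AB E9 95 94 F4 81 B5 BA E2 94 BF F0 BE 85 8C 3A.

C4 BC F3 B3 97 94 E2 9B AB E9 95 94 F4 81 B5 BA E2 94 BF F0 BE 85 8C 3A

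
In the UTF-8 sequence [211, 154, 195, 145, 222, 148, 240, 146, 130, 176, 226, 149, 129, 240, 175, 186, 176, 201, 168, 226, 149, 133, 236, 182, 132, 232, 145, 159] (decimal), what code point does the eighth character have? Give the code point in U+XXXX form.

U+2545

Offset 0: leading byte 0xD3 = 11010011 → 2-byte char #1 = D3 9A.
Offset 2: leading byte 0xC3 = 11000011 → 2-byte char #2 = C3 91.
Offset 4: leading byte 0xDE = 11011110 → 2-byte char #3 = DE 94.
Offset 6: leading byte 0xF0 = 11110000 → 4-byte char #4 = F0 92 82 B0.
Offset 10: leading byte 0xE2 = 11100010 → 3-byte char #5 = E2 95 81.
Offset 13: leading byte 0xF0 = 11110000 → 4-byte char #6 = F0 AF BA B0.
Offset 17: leading byte 0xC9 = 11001001 → 2-byte char #7 = C9 A8.
Offset 19: leading byte 0xE2 = 11100010 → 3-byte char #8 = E2 95 85.
Leading byte 0xE2 = 11100010 matches 1110xxxx → 3-byte sequence.
Byte 1: 0xE2 = 11100010, payload 0010 (4 bits).
Byte 2: 0x95 = 10010101 (10xxxxxx ✓), payload 010101.
Byte 3: 0x85 = 10000101 (10xxxxxx ✓), payload 000101.
Concatenate: 0010010101000101 = 0x2545 (16 bits → U+2545).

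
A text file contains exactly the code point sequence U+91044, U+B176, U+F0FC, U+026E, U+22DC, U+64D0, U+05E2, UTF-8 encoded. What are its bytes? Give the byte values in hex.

U+91044: 4-byte form → F2 91 81 84.
U+B176: 3-byte form → EB 85 B6.
U+F0FC: 3-byte form → EF 83 BC.
U+026E: 2-byte form → C9 AE.
U+22DC: 3-byte form → E2 8B 9C.
U+64D0: 3-byte form → E6 93 90.
U+05E2: 2-byte form → D7 A2.
Concatenated (20 bytes): F2 91 81 84 EB 85 B6 EF 83 BC C9 AE E2 8B 9C E6 93 90 D7 A2.

F2 91 81 84 EB 85 B6 EF 83 BC C9 AE E2 8B 9C E6 93 90 D7 A2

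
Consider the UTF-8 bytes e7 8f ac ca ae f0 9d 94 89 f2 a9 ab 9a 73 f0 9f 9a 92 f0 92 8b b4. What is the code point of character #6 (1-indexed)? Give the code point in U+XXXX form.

U+1F692

Offset 0: leading byte 0xE7 = 11100111 → 3-byte char #1 = E7 8F AC.
Offset 3: leading byte 0xCA = 11001010 → 2-byte char #2 = CA AE.
Offset 5: leading byte 0xF0 = 11110000 → 4-byte char #3 = F0 9D 94 89.
Offset 9: leading byte 0xF2 = 11110010 → 4-byte char #4 = F2 A9 AB 9A.
Offset 13: leading byte 0x73 = 01110011 → 1-byte char #5 = 73.
Offset 14: leading byte 0xF0 = 11110000 → 4-byte char #6 = F0 9F 9A 92.
Leading byte 0xF0 = 11110000 matches 11110xxx → 4-byte sequence.
Byte 1: 0xF0 = 11110000, payload 000 (3 bits).
Byte 2: 0x9F = 10011111 (10xxxxxx ✓), payload 011111.
Byte 3: 0x9A = 10011010 (10xxxxxx ✓), payload 011010.
Byte 4: 0x92 = 10010010 (10xxxxxx ✓), payload 010010.
Concatenate: 000011111011010010010 = 0x1F692 (21 bits → U+1F692).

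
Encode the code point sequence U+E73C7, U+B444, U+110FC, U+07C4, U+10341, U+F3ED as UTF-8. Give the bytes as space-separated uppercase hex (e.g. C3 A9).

F3 A7 8F 87 EB 91 84 F0 91 83 BC DF 84 F0 90 8D 81 EF 8F AD

U+E73C7: 4-byte form → F3 A7 8F 87.
U+B444: 3-byte form → EB 91 84.
U+110FC: 4-byte form → F0 91 83 BC.
U+07C4: 2-byte form → DF 84.
U+10341: 4-byte form → F0 90 8D 81.
U+F3ED: 3-byte form → EF 8F AD.
Concatenated (20 bytes): F3 A7 8F 87 EB 91 84 F0 91 83 BC DF 84 F0 90 8D 81 EF 8F AD.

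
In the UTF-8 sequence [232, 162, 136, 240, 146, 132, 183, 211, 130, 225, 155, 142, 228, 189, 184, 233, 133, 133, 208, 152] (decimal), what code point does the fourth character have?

Offset 0: leading byte 0xE8 = 11101000 → 3-byte char #1 = E8 A2 88.
Offset 3: leading byte 0xF0 = 11110000 → 4-byte char #2 = F0 92 84 B7.
Offset 7: leading byte 0xD3 = 11010011 → 2-byte char #3 = D3 82.
Offset 9: leading byte 0xE1 = 11100001 → 3-byte char #4 = E1 9B 8E.
Leading byte 0xE1 = 11100001 matches 1110xxxx → 3-byte sequence.
Byte 1: 0xE1 = 11100001, payload 0001 (4 bits).
Byte 2: 0x9B = 10011011 (10xxxxxx ✓), payload 011011.
Byte 3: 0x8E = 10001110 (10xxxxxx ✓), payload 001110.
Concatenate: 0001011011001110 = 0x16CE (16 bits → U+16CE).

U+16CE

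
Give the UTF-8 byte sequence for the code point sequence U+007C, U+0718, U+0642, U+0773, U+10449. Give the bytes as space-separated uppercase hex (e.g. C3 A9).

U+007C: 1-byte form → 7C.
U+0718: 2-byte form → DC 98.
U+0642: 2-byte form → D9 82.
U+0773: 2-byte form → DD B3.
U+10449: 4-byte form → F0 90 91 89.
Concatenated (11 bytes): 7C DC 98 D9 82 DD B3 F0 90 91 89.

7C DC 98 D9 82 DD B3 F0 90 91 89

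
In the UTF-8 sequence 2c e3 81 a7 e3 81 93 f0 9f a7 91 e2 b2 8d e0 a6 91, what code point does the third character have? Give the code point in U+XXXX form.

Offset 0: leading byte 0x2C = 00101100 → 1-byte char #1 = 2C.
Offset 1: leading byte 0xE3 = 11100011 → 3-byte char #2 = E3 81 A7.
Offset 4: leading byte 0xE3 = 11100011 → 3-byte char #3 = E3 81 93.
Leading byte 0xE3 = 11100011 matches 1110xxxx → 3-byte sequence.
Byte 1: 0xE3 = 11100011, payload 0011 (4 bits).
Byte 2: 0x81 = 10000001 (10xxxxxx ✓), payload 000001.
Byte 3: 0x93 = 10010011 (10xxxxxx ✓), payload 010011.
Concatenate: 0011000001010011 = 0x3053 (16 bits → U+3053).

U+3053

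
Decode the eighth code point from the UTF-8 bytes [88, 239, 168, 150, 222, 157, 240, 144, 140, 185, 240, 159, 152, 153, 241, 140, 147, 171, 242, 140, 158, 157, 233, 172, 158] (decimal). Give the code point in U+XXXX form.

U+9B1E

Offset 0: leading byte 0x58 = 01011000 → 1-byte char #1 = 58.
Offset 1: leading byte 0xEF = 11101111 → 3-byte char #2 = EF A8 96.
Offset 4: leading byte 0xDE = 11011110 → 2-byte char #3 = DE 9D.
Offset 6: leading byte 0xF0 = 11110000 → 4-byte char #4 = F0 90 8C B9.
Offset 10: leading byte 0xF0 = 11110000 → 4-byte char #5 = F0 9F 98 99.
Offset 14: leading byte 0xF1 = 11110001 → 4-byte char #6 = F1 8C 93 AB.
Offset 18: leading byte 0xF2 = 11110010 → 4-byte char #7 = F2 8C 9E 9D.
Offset 22: leading byte 0xE9 = 11101001 → 3-byte char #8 = E9 AC 9E.
Leading byte 0xE9 = 11101001 matches 1110xxxx → 3-byte sequence.
Byte 1: 0xE9 = 11101001, payload 1001 (4 bits).
Byte 2: 0xAC = 10101100 (10xxxxxx ✓), payload 101100.
Byte 3: 0x9E = 10011110 (10xxxxxx ✓), payload 011110.
Concatenate: 1001101100011110 = 0x9B1E (16 bits → U+9B1E).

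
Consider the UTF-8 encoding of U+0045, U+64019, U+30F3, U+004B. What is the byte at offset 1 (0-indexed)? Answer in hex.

0xF1

U+0045 → 1-byte form 45 at offsets 0–0.
U+64019 → 4-byte form F1 A4 80 99 at offsets 1–4.
Offset 1 falls in char 2's range; it's byte 1 of F1 A4 80 99 = 0xF1.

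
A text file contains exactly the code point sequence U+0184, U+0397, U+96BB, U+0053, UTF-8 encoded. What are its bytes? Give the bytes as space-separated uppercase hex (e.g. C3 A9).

C6 84 CE 97 E9 9A BB 53

U+0184: 2-byte form → C6 84.
U+0397: 2-byte form → CE 97.
U+96BB: 3-byte form → E9 9A BB.
U+0053: 1-byte form → 53.
Concatenated (8 bytes): C6 84 CE 97 E9 9A BB 53.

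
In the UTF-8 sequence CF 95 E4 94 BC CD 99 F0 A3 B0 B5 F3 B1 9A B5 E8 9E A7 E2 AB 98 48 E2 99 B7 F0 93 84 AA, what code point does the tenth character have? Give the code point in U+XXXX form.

U+1312A

Offset 0: leading byte 0xCF = 11001111 → 2-byte char #1 = CF 95.
Offset 2: leading byte 0xE4 = 11100100 → 3-byte char #2 = E4 94 BC.
Offset 5: leading byte 0xCD = 11001101 → 2-byte char #3 = CD 99.
Offset 7: leading byte 0xF0 = 11110000 → 4-byte char #4 = F0 A3 B0 B5.
Offset 11: leading byte 0xF3 = 11110011 → 4-byte char #5 = F3 B1 9A B5.
Offset 15: leading byte 0xE8 = 11101000 → 3-byte char #6 = E8 9E A7.
Offset 18: leading byte 0xE2 = 11100010 → 3-byte char #7 = E2 AB 98.
Offset 21: leading byte 0x48 = 01001000 → 1-byte char #8 = 48.
Offset 22: leading byte 0xE2 = 11100010 → 3-byte char #9 = E2 99 B7.
Offset 25: leading byte 0xF0 = 11110000 → 4-byte char #10 = F0 93 84 AA.
Leading byte 0xF0 = 11110000 matches 11110xxx → 4-byte sequence.
Byte 1: 0xF0 = 11110000, payload 000 (3 bits).
Byte 2: 0x93 = 10010011 (10xxxxxx ✓), payload 010011.
Byte 3: 0x84 = 10000100 (10xxxxxx ✓), payload 000100.
Byte 4: 0xAA = 10101010 (10xxxxxx ✓), payload 101010.
Concatenate: 000010011000100101010 = 0x1312A (21 bits → U+1312A).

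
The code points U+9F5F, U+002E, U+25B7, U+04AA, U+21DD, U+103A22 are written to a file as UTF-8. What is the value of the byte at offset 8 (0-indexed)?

0xAA

U+9F5F → 3-byte form E9 BD 9F at offsets 0–2.
U+002E → 1-byte form 2E at offsets 3–3.
U+25B7 → 3-byte form E2 96 B7 at offsets 4–6.
U+04AA → 2-byte form D2 AA at offsets 7–8.
Offset 8 falls in char 4's range; it's byte 2 of D2 AA = 0xAA.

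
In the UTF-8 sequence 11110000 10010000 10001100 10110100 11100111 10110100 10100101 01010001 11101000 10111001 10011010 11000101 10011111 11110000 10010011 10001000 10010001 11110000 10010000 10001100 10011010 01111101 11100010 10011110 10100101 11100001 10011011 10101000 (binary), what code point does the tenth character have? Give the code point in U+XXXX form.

U+16E8

Offset 0: leading byte 0xF0 = 11110000 → 4-byte char #1 = F0 90 8C B4.
Offset 4: leading byte 0xE7 = 11100111 → 3-byte char #2 = E7 B4 A5.
Offset 7: leading byte 0x51 = 01010001 → 1-byte char #3 = 51.
Offset 8: leading byte 0xE8 = 11101000 → 3-byte char #4 = E8 B9 9A.
Offset 11: leading byte 0xC5 = 11000101 → 2-byte char #5 = C5 9F.
Offset 13: leading byte 0xF0 = 11110000 → 4-byte char #6 = F0 93 88 91.
Offset 17: leading byte 0xF0 = 11110000 → 4-byte char #7 = F0 90 8C 9A.
Offset 21: leading byte 0x7D = 01111101 → 1-byte char #8 = 7D.
Offset 22: leading byte 0xE2 = 11100010 → 3-byte char #9 = E2 9E A5.
Offset 25: leading byte 0xE1 = 11100001 → 3-byte char #10 = E1 9B A8.
Leading byte 0xE1 = 11100001 matches 1110xxxx → 3-byte sequence.
Byte 1: 0xE1 = 11100001, payload 0001 (4 bits).
Byte 2: 0x9B = 10011011 (10xxxxxx ✓), payload 011011.
Byte 3: 0xA8 = 10101000 (10xxxxxx ✓), payload 101000.
Concatenate: 0001011011101000 = 0x16E8 (16 bits → U+16E8).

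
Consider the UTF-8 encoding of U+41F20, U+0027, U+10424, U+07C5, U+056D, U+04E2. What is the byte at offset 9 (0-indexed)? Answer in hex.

0xDF

U+41F20 → 4-byte form F1 81 BC A0 at offsets 0–3.
U+0027 → 1-byte form 27 at offsets 4–4.
U+10424 → 4-byte form F0 90 90 A4 at offsets 5–8.
U+07C5 → 2-byte form DF 85 at offsets 9–10.
Offset 9 falls in char 4's range; it's byte 1 of DF 85 = 0xDF.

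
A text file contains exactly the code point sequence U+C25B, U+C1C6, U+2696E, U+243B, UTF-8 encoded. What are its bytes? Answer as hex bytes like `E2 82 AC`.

U+C25B: 3-byte form → EC 89 9B.
U+C1C6: 3-byte form → EC 87 86.
U+2696E: 4-byte form → F0 A6 A5 AE.
U+243B: 3-byte form → E2 90 BB.
Concatenated (13 bytes): EC 89 9B EC 87 86 F0 A6 A5 AE E2 90 BB.

EC 89 9B EC 87 86 F0 A6 A5 AE E2 90 BB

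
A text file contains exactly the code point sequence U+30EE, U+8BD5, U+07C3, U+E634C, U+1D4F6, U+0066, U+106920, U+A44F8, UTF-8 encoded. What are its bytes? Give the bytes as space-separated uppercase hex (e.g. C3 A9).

U+30EE: 3-byte form → E3 83 AE.
U+8BD5: 3-byte form → E8 AF 95.
U+07C3: 2-byte form → DF 83.
U+E634C: 4-byte form → F3 A6 8D 8C.
U+1D4F6: 4-byte form → F0 9D 93 B6.
U+0066: 1-byte form → 66.
U+106920: 4-byte form → F4 86 A4 A0.
U+A44F8: 4-byte form → F2 A4 93 B8.
Concatenated (25 bytes): E3 83 AE E8 AF 95 DF 83 F3 A6 8D 8C F0 9D 93 B6 66 F4 86 A4 A0 F2 A4 93 B8.

E3 83 AE E8 AF 95 DF 83 F3 A6 8D 8C F0 9D 93 B6 66 F4 86 A4 A0 F2 A4 93 B8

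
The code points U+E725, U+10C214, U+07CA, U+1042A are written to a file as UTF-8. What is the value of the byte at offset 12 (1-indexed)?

1-indexed offset 12 is 0-indexed offset 11.
U+E725 → 3-byte form EE 9C A5 at offsets 0–2.
U+10C214 → 4-byte form F4 8C 88 94 at offsets 3–6.
U+07CA → 2-byte form DF 8A at offsets 7–8.
U+1042A → 4-byte form F0 90 90 AA at offsets 9–12.
Offset 11 falls in char 4's range; it's byte 3 of F0 90 90 AA = 0x90.

0x90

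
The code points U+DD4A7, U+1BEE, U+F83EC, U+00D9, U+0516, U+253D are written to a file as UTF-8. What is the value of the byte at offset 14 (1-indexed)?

1-indexed offset 14 is 0-indexed offset 13.
U+DD4A7 → 4-byte form F3 9D 92 A7 at offsets 0–3.
U+1BEE → 3-byte form E1 AF AE at offsets 4–6.
U+F83EC → 4-byte form F3 B8 8F AC at offsets 7–10.
U+00D9 → 2-byte form C3 99 at offsets 11–12.
U+0516 → 2-byte form D4 96 at offsets 13–14.
Offset 13 falls in char 5's range; it's byte 1 of D4 96 = 0xD4.

0xD4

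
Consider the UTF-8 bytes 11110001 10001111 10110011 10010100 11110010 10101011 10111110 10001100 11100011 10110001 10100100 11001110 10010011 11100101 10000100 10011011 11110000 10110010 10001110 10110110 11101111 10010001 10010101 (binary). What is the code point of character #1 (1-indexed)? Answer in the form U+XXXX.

Offset 0: leading byte 0xF1 = 11110001 → 4-byte char #1 = F1 8F B3 94.
Leading byte 0xF1 = 11110001 matches 11110xxx → 4-byte sequence.
Byte 1: 0xF1 = 11110001, payload 001 (3 bits).
Byte 2: 0x8F = 10001111 (10xxxxxx ✓), payload 001111.
Byte 3: 0xB3 = 10110011 (10xxxxxx ✓), payload 110011.
Byte 4: 0x94 = 10010100 (10xxxxxx ✓), payload 010100.
Concatenate: 001001111110011010100 = 0x4FCD4 (21 bits → U+4FCD4).

U+4FCD4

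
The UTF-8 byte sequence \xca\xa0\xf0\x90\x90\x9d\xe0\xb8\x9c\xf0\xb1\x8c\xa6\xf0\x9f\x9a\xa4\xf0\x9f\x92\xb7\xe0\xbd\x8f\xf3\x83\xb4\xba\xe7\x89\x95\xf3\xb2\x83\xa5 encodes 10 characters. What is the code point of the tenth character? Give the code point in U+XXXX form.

Offset 0: leading byte 0xCA = 11001010 → 2-byte char #1 = CA A0.
Offset 2: leading byte 0xF0 = 11110000 → 4-byte char #2 = F0 90 90 9D.
Offset 6: leading byte 0xE0 = 11100000 → 3-byte char #3 = E0 B8 9C.
Offset 9: leading byte 0xF0 = 11110000 → 4-byte char #4 = F0 B1 8C A6.
Offset 13: leading byte 0xF0 = 11110000 → 4-byte char #5 = F0 9F 9A A4.
Offset 17: leading byte 0xF0 = 11110000 → 4-byte char #6 = F0 9F 92 B7.
Offset 21: leading byte 0xE0 = 11100000 → 3-byte char #7 = E0 BD 8F.
Offset 24: leading byte 0xF3 = 11110011 → 4-byte char #8 = F3 83 B4 BA.
Offset 28: leading byte 0xE7 = 11100111 → 3-byte char #9 = E7 89 95.
Offset 31: leading byte 0xF3 = 11110011 → 4-byte char #10 = F3 B2 83 A5.
Leading byte 0xF3 = 11110011 matches 11110xxx → 4-byte sequence.
Byte 1: 0xF3 = 11110011, payload 011 (3 bits).
Byte 2: 0xB2 = 10110010 (10xxxxxx ✓), payload 110010.
Byte 3: 0x83 = 10000011 (10xxxxxx ✓), payload 000011.
Byte 4: 0xA5 = 10100101 (10xxxxxx ✓), payload 100101.
Concatenate: 011110010000011100101 = 0xF20E5 (21 bits → U+F20E5).

U+F20E5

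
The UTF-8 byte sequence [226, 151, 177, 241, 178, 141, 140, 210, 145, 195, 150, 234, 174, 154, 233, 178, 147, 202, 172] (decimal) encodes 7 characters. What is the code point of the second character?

Offset 0: leading byte 0xE2 = 11100010 → 3-byte char #1 = E2 97 B1.
Offset 3: leading byte 0xF1 = 11110001 → 4-byte char #2 = F1 B2 8D 8C.
Leading byte 0xF1 = 11110001 matches 11110xxx → 4-byte sequence.
Byte 1: 0xF1 = 11110001, payload 001 (3 bits).
Byte 2: 0xB2 = 10110010 (10xxxxxx ✓), payload 110010.
Byte 3: 0x8D = 10001101 (10xxxxxx ✓), payload 001101.
Byte 4: 0x8C = 10001100 (10xxxxxx ✓), payload 001100.
Concatenate: 001110010001101001100 = 0x7234C (21 bits → U+7234C).

U+7234C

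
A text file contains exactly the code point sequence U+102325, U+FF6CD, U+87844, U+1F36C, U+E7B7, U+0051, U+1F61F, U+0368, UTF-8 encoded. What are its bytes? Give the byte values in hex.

F4 82 8C A5 F3 BF 9B 8D F2 87 A1 84 F0 9F 8D AC EE 9E B7 51 F0 9F 98 9F CD A8

U+102325: 4-byte form → F4 82 8C A5.
U+FF6CD: 4-byte form → F3 BF 9B 8D.
U+87844: 4-byte form → F2 87 A1 84.
U+1F36C: 4-byte form → F0 9F 8D AC.
U+E7B7: 3-byte form → EE 9E B7.
U+0051: 1-byte form → 51.
U+1F61F: 4-byte form → F0 9F 98 9F.
U+0368: 2-byte form → CD A8.
Concatenated (26 bytes): F4 82 8C A5 F3 BF 9B 8D F2 87 A1 84 F0 9F 8D AC EE 9E B7 51 F0 9F 98 9F CD A8.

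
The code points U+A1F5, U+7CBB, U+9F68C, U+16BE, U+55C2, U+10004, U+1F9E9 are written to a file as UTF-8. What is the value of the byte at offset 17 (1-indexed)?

1-indexed offset 17 is 0-indexed offset 16.
U+A1F5 → 3-byte form EA 87 B5 at offsets 0–2.
U+7CBB → 3-byte form E7 B2 BB at offsets 3–5.
U+9F68C → 4-byte form F2 9F 9A 8C at offsets 6–9.
U+16BE → 3-byte form E1 9A BE at offsets 10–12.
U+55C2 → 3-byte form E5 97 82 at offsets 13–15.
U+10004 → 4-byte form F0 90 80 84 at offsets 16–19.
Offset 16 falls in char 6's range; it's byte 1 of F0 90 80 84 = 0xF0.

0xF0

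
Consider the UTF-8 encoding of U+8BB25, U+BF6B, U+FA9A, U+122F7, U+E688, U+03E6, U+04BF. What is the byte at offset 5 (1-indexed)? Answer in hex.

0xEB

1-indexed offset 5 is 0-indexed offset 4.
U+8BB25 → 4-byte form F2 8B AC A5 at offsets 0–3.
U+BF6B → 3-byte form EB BD AB at offsets 4–6.
Offset 4 falls in char 2's range; it's byte 1 of EB BD AB = 0xEB.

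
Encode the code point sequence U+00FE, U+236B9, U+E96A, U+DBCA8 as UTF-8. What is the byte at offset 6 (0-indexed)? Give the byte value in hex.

U+00FE → 2-byte form C3 BE at offsets 0–1.
U+236B9 → 4-byte form F0 A3 9A B9 at offsets 2–5.
U+E96A → 3-byte form EE A5 AA at offsets 6–8.
Offset 6 falls in char 3's range; it's byte 1 of EE A5 AA = 0xEE.

0xEE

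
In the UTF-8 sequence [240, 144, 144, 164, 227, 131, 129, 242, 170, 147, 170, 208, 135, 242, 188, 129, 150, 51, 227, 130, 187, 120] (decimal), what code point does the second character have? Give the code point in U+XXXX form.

Offset 0: leading byte 0xF0 = 11110000 → 4-byte char #1 = F0 90 90 A4.
Offset 4: leading byte 0xE3 = 11100011 → 3-byte char #2 = E3 83 81.
Leading byte 0xE3 = 11100011 matches 1110xxxx → 3-byte sequence.
Byte 1: 0xE3 = 11100011, payload 0011 (4 bits).
Byte 2: 0x83 = 10000011 (10xxxxxx ✓), payload 000011.
Byte 3: 0x81 = 10000001 (10xxxxxx ✓), payload 000001.
Concatenate: 0011000011000001 = 0x30C1 (16 bits → U+30C1).

U+30C1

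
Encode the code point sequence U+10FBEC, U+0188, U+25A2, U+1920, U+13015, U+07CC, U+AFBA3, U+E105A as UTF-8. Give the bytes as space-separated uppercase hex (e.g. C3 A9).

F4 8F AF AC C6 88 E2 96 A2 E1 A4 A0 F0 93 80 95 DF 8C F2 AF AE A3 F3 A1 81 9A

U+10FBEC: 4-byte form → F4 8F AF AC.
U+0188: 2-byte form → C6 88.
U+25A2: 3-byte form → E2 96 A2.
U+1920: 3-byte form → E1 A4 A0.
U+13015: 4-byte form → F0 93 80 95.
U+07CC: 2-byte form → DF 8C.
U+AFBA3: 4-byte form → F2 AF AE A3.
U+E105A: 4-byte form → F3 A1 81 9A.
Concatenated (26 bytes): F4 8F AF AC C6 88 E2 96 A2 E1 A4 A0 F0 93 80 95 DF 8C F2 AF AE A3 F3 A1 81 9A.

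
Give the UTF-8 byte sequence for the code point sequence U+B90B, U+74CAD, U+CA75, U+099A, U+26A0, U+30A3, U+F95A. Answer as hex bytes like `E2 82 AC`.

U+B90B: 3-byte form → EB A4 8B.
U+74CAD: 4-byte form → F1 B4 B2 AD.
U+CA75: 3-byte form → EC A9 B5.
U+099A: 3-byte form → E0 A6 9A.
U+26A0: 3-byte form → E2 9A A0.
U+30A3: 3-byte form → E3 82 A3.
U+F95A: 3-byte form → EF A5 9A.
Concatenated (22 bytes): EB A4 8B F1 B4 B2 AD EC A9 B5 E0 A6 9A E2 9A A0 E3 82 A3 EF A5 9A.

EB A4 8B F1 B4 B2 AD EC A9 B5 E0 A6 9A E2 9A A0 E3 82 A3 EF A5 9A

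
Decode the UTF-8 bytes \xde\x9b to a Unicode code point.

U+079B

Leading byte 0xDE = 11011110 matches 110xxxxx → 2-byte sequence.
Byte 1: 0xDE = 11011110, payload 11110 (5 bits).
Byte 2: 0x9B = 10011011 (10xxxxxx ✓), payload 011011.
Concatenate: 11110011011 = 0x79B (11 bits → U+079B).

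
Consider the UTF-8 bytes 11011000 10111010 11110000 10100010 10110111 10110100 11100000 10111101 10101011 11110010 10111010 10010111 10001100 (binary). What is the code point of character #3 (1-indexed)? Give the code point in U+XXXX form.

Offset 0: leading byte 0xD8 = 11011000 → 2-byte char #1 = D8 BA.
Offset 2: leading byte 0xF0 = 11110000 → 4-byte char #2 = F0 A2 B7 B4.
Offset 6: leading byte 0xE0 = 11100000 → 3-byte char #3 = E0 BD AB.
Leading byte 0xE0 = 11100000 matches 1110xxxx → 3-byte sequence.
Byte 1: 0xE0 = 11100000, payload 0000 (4 bits).
Byte 2: 0xBD = 10111101 (10xxxxxx ✓), payload 111101.
Byte 3: 0xAB = 10101011 (10xxxxxx ✓), payload 101011.
Concatenate: 0000111101101011 = 0xF6B (16 bits → U+0F6B).

U+0F6B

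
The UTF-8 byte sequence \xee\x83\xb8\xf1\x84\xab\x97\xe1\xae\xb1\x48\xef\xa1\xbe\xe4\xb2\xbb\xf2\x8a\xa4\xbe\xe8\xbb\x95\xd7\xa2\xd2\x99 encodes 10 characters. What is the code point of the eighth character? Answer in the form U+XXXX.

Offset 0: leading byte 0xEE = 11101110 → 3-byte char #1 = EE 83 B8.
Offset 3: leading byte 0xF1 = 11110001 → 4-byte char #2 = F1 84 AB 97.
Offset 7: leading byte 0xE1 = 11100001 → 3-byte char #3 = E1 AE B1.
Offset 10: leading byte 0x48 = 01001000 → 1-byte char #4 = 48.
Offset 11: leading byte 0xEF = 11101111 → 3-byte char #5 = EF A1 BE.
Offset 14: leading byte 0xE4 = 11100100 → 3-byte char #6 = E4 B2 BB.
Offset 17: leading byte 0xF2 = 11110010 → 4-byte char #7 = F2 8A A4 BE.
Offset 21: leading byte 0xE8 = 11101000 → 3-byte char #8 = E8 BB 95.
Leading byte 0xE8 = 11101000 matches 1110xxxx → 3-byte sequence.
Byte 1: 0xE8 = 11101000, payload 1000 (4 bits).
Byte 2: 0xBB = 10111011 (10xxxxxx ✓), payload 111011.
Byte 3: 0x95 = 10010101 (10xxxxxx ✓), payload 010101.
Concatenate: 1000111011010101 = 0x8ED5 (16 bits → U+8ED5).

U+8ED5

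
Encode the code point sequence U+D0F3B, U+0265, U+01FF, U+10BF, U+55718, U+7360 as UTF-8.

U+D0F3B: 4-byte form → F3 90 BC BB.
U+0265: 2-byte form → C9 A5.
U+01FF: 2-byte form → C7 BF.
U+10BF: 3-byte form → E1 82 BF.
U+55718: 4-byte form → F1 95 9C 98.
U+7360: 3-byte form → E7 8D A0.
Concatenated (18 bytes): F3 90 BC BB C9 A5 C7 BF E1 82 BF F1 95 9C 98 E7 8D A0.

F3 90 BC BB C9 A5 C7 BF E1 82 BF F1 95 9C 98 E7 8D A0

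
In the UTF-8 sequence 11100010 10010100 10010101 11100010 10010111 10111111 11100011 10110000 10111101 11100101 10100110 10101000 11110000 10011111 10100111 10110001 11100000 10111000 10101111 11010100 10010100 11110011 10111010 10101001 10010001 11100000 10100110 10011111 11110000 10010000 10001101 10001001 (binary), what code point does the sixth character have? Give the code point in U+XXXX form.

U+0E2F

Offset 0: leading byte 0xE2 = 11100010 → 3-byte char #1 = E2 94 95.
Offset 3: leading byte 0xE2 = 11100010 → 3-byte char #2 = E2 97 BF.
Offset 6: leading byte 0xE3 = 11100011 → 3-byte char #3 = E3 B0 BD.
Offset 9: leading byte 0xE5 = 11100101 → 3-byte char #4 = E5 A6 A8.
Offset 12: leading byte 0xF0 = 11110000 → 4-byte char #5 = F0 9F A7 B1.
Offset 16: leading byte 0xE0 = 11100000 → 3-byte char #6 = E0 B8 AF.
Leading byte 0xE0 = 11100000 matches 1110xxxx → 3-byte sequence.
Byte 1: 0xE0 = 11100000, payload 0000 (4 bits).
Byte 2: 0xB8 = 10111000 (10xxxxxx ✓), payload 111000.
Byte 3: 0xAF = 10101111 (10xxxxxx ✓), payload 101111.
Concatenate: 0000111000101111 = 0xE2F (16 bits → U+0E2F).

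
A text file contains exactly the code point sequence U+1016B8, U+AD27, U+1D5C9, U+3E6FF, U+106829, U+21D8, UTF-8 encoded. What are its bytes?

U+1016B8: 4-byte form → F4 81 9A B8.
U+AD27: 3-byte form → EA B4 A7.
U+1D5C9: 4-byte form → F0 9D 97 89.
U+3E6FF: 4-byte form → F0 BE 9B BF.
U+106829: 4-byte form → F4 86 A0 A9.
U+21D8: 3-byte form → E2 87 98.
Concatenated (22 bytes): F4 81 9A B8 EA B4 A7 F0 9D 97 89 F0 BE 9B BF F4 86 A0 A9 E2 87 98.

F4 81 9A B8 EA B4 A7 F0 9D 97 89 F0 BE 9B BF F4 86 A0 A9 E2 87 98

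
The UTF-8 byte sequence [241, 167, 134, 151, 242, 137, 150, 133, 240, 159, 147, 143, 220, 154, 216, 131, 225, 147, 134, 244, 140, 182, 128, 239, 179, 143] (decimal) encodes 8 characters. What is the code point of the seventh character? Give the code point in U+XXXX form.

U+10CD80

Offset 0: leading byte 0xF1 = 11110001 → 4-byte char #1 = F1 A7 86 97.
Offset 4: leading byte 0xF2 = 11110010 → 4-byte char #2 = F2 89 96 85.
Offset 8: leading byte 0xF0 = 11110000 → 4-byte char #3 = F0 9F 93 8F.
Offset 12: leading byte 0xDC = 11011100 → 2-byte char #4 = DC 9A.
Offset 14: leading byte 0xD8 = 11011000 → 2-byte char #5 = D8 83.
Offset 16: leading byte 0xE1 = 11100001 → 3-byte char #6 = E1 93 86.
Offset 19: leading byte 0xF4 = 11110100 → 4-byte char #7 = F4 8C B6 80.
Leading byte 0xF4 = 11110100 matches 11110xxx → 4-byte sequence.
Byte 1: 0xF4 = 11110100, payload 100 (3 bits).
Byte 2: 0x8C = 10001100 (10xxxxxx ✓), payload 001100.
Byte 3: 0xB6 = 10110110 (10xxxxxx ✓), payload 110110.
Byte 4: 0x80 = 10000000 (10xxxxxx ✓), payload 000000.
Concatenate: 100001100110110000000 = 0x10CD80 (21 bits → U+10CD80).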